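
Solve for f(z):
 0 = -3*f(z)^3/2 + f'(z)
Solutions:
 f(z) = -sqrt(-1/(C1 + 3*z))
 f(z) = sqrt(-1/(C1 + 3*z))


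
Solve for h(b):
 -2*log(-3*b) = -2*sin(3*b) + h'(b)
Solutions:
 h(b) = C1 - 2*b*log(-b) - 2*b*log(3) + 2*b - 2*cos(3*b)/3


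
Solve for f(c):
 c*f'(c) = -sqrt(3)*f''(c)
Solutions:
 f(c) = C1 + C2*erf(sqrt(2)*3^(3/4)*c/6)


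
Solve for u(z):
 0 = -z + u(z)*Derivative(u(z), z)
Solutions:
 u(z) = -sqrt(C1 + z^2)
 u(z) = sqrt(C1 + z^2)


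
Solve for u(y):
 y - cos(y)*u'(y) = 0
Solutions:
 u(y) = C1 + Integral(y/cos(y), y)


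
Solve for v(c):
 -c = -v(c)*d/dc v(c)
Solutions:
 v(c) = -sqrt(C1 + c^2)
 v(c) = sqrt(C1 + c^2)


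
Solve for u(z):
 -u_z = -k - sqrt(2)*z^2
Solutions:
 u(z) = C1 + k*z + sqrt(2)*z^3/3


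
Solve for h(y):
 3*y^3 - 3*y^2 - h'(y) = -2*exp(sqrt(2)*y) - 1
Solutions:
 h(y) = C1 + 3*y^4/4 - y^3 + y + sqrt(2)*exp(sqrt(2)*y)


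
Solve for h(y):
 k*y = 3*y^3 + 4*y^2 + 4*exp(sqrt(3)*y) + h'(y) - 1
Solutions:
 h(y) = C1 + k*y^2/2 - 3*y^4/4 - 4*y^3/3 + y - 4*sqrt(3)*exp(sqrt(3)*y)/3


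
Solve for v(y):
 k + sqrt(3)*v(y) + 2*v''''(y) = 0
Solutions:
 v(y) = -sqrt(3)*k/3 + (C1*sin(2^(1/4)*3^(1/8)*y/2) + C2*cos(2^(1/4)*3^(1/8)*y/2))*exp(-2^(1/4)*3^(1/8)*y/2) + (C3*sin(2^(1/4)*3^(1/8)*y/2) + C4*cos(2^(1/4)*3^(1/8)*y/2))*exp(2^(1/4)*3^(1/8)*y/2)


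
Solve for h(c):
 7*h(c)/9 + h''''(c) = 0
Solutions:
 h(c) = (C1*sin(sqrt(6)*7^(1/4)*c/6) + C2*cos(sqrt(6)*7^(1/4)*c/6))*exp(-sqrt(6)*7^(1/4)*c/6) + (C3*sin(sqrt(6)*7^(1/4)*c/6) + C4*cos(sqrt(6)*7^(1/4)*c/6))*exp(sqrt(6)*7^(1/4)*c/6)


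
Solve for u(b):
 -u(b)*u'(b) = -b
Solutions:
 u(b) = -sqrt(C1 + b^2)
 u(b) = sqrt(C1 + b^2)


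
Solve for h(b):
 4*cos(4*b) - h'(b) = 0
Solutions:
 h(b) = C1 + sin(4*b)


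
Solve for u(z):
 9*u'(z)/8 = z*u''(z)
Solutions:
 u(z) = C1 + C2*z^(17/8)


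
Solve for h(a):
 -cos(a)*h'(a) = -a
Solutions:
 h(a) = C1 + Integral(a/cos(a), a)


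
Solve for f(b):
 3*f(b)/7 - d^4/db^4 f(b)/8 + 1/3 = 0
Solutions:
 f(b) = C1*exp(-24^(1/4)*7^(3/4)*b/7) + C2*exp(24^(1/4)*7^(3/4)*b/7) + C3*sin(24^(1/4)*7^(3/4)*b/7) + C4*cos(24^(1/4)*7^(3/4)*b/7) - 7/9


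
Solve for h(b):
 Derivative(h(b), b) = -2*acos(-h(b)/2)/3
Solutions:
 Integral(1/acos(-_y/2), (_y, h(b))) = C1 - 2*b/3


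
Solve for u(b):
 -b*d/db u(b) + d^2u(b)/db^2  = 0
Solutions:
 u(b) = C1 + C2*erfi(sqrt(2)*b/2)


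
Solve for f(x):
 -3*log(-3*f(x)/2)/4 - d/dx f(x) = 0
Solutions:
 4*Integral(1/(log(-_y) - log(2) + log(3)), (_y, f(x)))/3 = C1 - x


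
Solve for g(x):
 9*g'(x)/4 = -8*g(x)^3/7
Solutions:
 g(x) = -3*sqrt(14)*sqrt(-1/(C1 - 32*x))/2
 g(x) = 3*sqrt(14)*sqrt(-1/(C1 - 32*x))/2


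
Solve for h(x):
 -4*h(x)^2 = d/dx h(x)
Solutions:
 h(x) = 1/(C1 + 4*x)


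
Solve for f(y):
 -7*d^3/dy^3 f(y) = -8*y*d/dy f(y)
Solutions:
 f(y) = C1 + Integral(C2*airyai(2*7^(2/3)*y/7) + C3*airybi(2*7^(2/3)*y/7), y)


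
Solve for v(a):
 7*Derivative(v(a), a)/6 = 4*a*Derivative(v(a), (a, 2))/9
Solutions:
 v(a) = C1 + C2*a^(29/8)


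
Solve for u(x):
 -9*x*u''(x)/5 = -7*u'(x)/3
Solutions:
 u(x) = C1 + C2*x^(62/27)


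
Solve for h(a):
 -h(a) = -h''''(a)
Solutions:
 h(a) = C1*exp(-a) + C2*exp(a) + C3*sin(a) + C4*cos(a)


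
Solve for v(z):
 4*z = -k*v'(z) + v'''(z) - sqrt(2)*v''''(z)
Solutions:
 v(z) = C1 + C2*exp(z*(sqrt(2)*(27*k + sqrt((27*k - 1)^2 - 1) - 1)^(1/3) - sqrt(6)*I*(27*k + sqrt((27*k - 1)^2 - 1) - 1)^(1/3) + 2*sqrt(2) - 8/((-sqrt(2) + sqrt(6)*I)*(27*k + sqrt((27*k - 1)^2 - 1) - 1)^(1/3)))/12) + C3*exp(z*(sqrt(2)*(27*k + sqrt((27*k - 1)^2 - 1) - 1)^(1/3) + sqrt(6)*I*(27*k + sqrt((27*k - 1)^2 - 1) - 1)^(1/3) + 2*sqrt(2) + 8/((sqrt(2) + sqrt(6)*I)*(27*k + sqrt((27*k - 1)^2 - 1) - 1)^(1/3)))/12) + C4*exp(sqrt(2)*z*(-(27*k + sqrt((27*k - 1)^2 - 1) - 1)^(1/3) + 1 - 1/(27*k + sqrt((27*k - 1)^2 - 1) - 1)^(1/3))/6) - 2*z^2/k


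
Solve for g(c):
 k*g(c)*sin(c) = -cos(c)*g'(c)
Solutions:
 g(c) = C1*exp(k*log(cos(c)))


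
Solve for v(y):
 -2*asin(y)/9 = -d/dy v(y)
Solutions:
 v(y) = C1 + 2*y*asin(y)/9 + 2*sqrt(1 - y^2)/9


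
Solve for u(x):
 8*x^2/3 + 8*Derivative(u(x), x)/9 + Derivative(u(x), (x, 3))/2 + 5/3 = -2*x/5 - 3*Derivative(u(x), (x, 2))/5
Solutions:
 u(x) = C1 - x^3 + 9*x^2/5 - 93*x/100 + (C2*sin(sqrt(319)*x/15) + C3*cos(sqrt(319)*x/15))*exp(-3*x/5)


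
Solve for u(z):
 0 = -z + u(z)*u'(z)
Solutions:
 u(z) = -sqrt(C1 + z^2)
 u(z) = sqrt(C1 + z^2)


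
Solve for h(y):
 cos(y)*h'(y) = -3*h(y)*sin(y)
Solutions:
 h(y) = C1*cos(y)^3


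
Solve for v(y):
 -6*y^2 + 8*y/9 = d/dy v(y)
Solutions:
 v(y) = C1 - 2*y^3 + 4*y^2/9


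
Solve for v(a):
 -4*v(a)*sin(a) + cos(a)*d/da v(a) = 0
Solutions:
 v(a) = C1/cos(a)^4


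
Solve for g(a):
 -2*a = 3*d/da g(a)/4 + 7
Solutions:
 g(a) = C1 - 4*a^2/3 - 28*a/3


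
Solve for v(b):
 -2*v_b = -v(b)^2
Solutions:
 v(b) = -2/(C1 + b)


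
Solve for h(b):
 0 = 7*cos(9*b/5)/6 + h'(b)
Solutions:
 h(b) = C1 - 35*sin(9*b/5)/54


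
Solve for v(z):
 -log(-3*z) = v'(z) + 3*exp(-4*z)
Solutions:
 v(z) = C1 - z*log(-z) + z*(1 - log(3)) + 3*exp(-4*z)/4


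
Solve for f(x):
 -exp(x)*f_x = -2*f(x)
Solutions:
 f(x) = C1*exp(-2*exp(-x))


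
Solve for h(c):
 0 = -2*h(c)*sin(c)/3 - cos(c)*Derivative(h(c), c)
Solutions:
 h(c) = C1*cos(c)^(2/3)


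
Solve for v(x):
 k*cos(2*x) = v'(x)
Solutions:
 v(x) = C1 + k*sin(2*x)/2


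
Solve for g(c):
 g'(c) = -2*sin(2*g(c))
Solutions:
 g(c) = pi - acos((-C1 - exp(8*c))/(C1 - exp(8*c)))/2
 g(c) = acos((-C1 - exp(8*c))/(C1 - exp(8*c)))/2


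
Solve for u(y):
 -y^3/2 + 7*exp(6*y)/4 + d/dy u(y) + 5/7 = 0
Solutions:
 u(y) = C1 + y^4/8 - 5*y/7 - 7*exp(6*y)/24


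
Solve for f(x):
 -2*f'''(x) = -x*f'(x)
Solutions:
 f(x) = C1 + Integral(C2*airyai(2^(2/3)*x/2) + C3*airybi(2^(2/3)*x/2), x)


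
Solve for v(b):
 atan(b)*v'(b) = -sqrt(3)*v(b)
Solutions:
 v(b) = C1*exp(-sqrt(3)*Integral(1/atan(b), b))


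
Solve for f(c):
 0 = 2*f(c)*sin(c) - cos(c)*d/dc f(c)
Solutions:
 f(c) = C1/cos(c)^2


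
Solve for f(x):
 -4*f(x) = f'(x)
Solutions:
 f(x) = C1*exp(-4*x)


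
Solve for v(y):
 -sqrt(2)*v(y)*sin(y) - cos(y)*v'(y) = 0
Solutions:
 v(y) = C1*cos(y)^(sqrt(2))


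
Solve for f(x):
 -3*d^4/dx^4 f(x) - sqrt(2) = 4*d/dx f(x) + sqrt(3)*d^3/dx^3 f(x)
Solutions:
 f(x) = C1 + C2*exp(x*(-2*sqrt(3) + (sqrt(3)/9 + 18 + sqrt(-3 + (sqrt(3) + 162)^2)/9)^(-1/3) + 3*(sqrt(3)/9 + 18 + sqrt(-3 + (sqrt(3) + 162)^2)/9)^(1/3))/18)*sin(sqrt(3)*x*(-3*(sqrt(3)/9 + 18 + sqrt(-4/27 + (2*sqrt(3)/9 + 36)^2)/2)^(1/3) + (sqrt(3)/9 + 18 + sqrt(-4/27 + (2*sqrt(3)/9 + 36)^2)/2)^(-1/3))/18) + C3*exp(x*(-2*sqrt(3) + (sqrt(3)/9 + 18 + sqrt(-3 + (sqrt(3) + 162)^2)/9)^(-1/3) + 3*(sqrt(3)/9 + 18 + sqrt(-3 + (sqrt(3) + 162)^2)/9)^(1/3))/18)*cos(sqrt(3)*x*(-3*(sqrt(3)/9 + 18 + sqrt(-4/27 + (2*sqrt(3)/9 + 36)^2)/2)^(1/3) + (sqrt(3)/9 + 18 + sqrt(-4/27 + (2*sqrt(3)/9 + 36)^2)/2)^(-1/3))/18) + C4*exp(-x*((sqrt(3)/9 + 18 + sqrt(-3 + (sqrt(3) + 162)^2)/9)^(-1/3) + sqrt(3) + 3*(sqrt(3)/9 + 18 + sqrt(-3 + (sqrt(3) + 162)^2)/9)^(1/3))/9) - sqrt(2)*x/4


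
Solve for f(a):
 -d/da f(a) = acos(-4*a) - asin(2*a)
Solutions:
 f(a) = C1 - a*acos(-4*a) + a*asin(2*a) - sqrt(1 - 16*a^2)/4 + sqrt(1 - 4*a^2)/2


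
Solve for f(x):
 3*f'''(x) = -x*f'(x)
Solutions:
 f(x) = C1 + Integral(C2*airyai(-3^(2/3)*x/3) + C3*airybi(-3^(2/3)*x/3), x)


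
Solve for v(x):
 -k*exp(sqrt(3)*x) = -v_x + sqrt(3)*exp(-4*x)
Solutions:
 v(x) = C1 + sqrt(3)*k*exp(sqrt(3)*x)/3 - sqrt(3)*exp(-4*x)/4


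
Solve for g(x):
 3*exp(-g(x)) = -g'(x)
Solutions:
 g(x) = log(C1 - 3*x)


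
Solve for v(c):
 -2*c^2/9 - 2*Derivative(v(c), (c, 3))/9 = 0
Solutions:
 v(c) = C1 + C2*c + C3*c^2 - c^5/60


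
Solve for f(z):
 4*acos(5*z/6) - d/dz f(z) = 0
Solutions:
 f(z) = C1 + 4*z*acos(5*z/6) - 4*sqrt(36 - 25*z^2)/5


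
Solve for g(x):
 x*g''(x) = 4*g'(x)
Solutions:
 g(x) = C1 + C2*x^5


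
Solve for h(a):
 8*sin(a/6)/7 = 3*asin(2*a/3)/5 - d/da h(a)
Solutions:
 h(a) = C1 + 3*a*asin(2*a/3)/5 + 3*sqrt(9 - 4*a^2)/10 + 48*cos(a/6)/7


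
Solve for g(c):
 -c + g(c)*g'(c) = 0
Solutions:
 g(c) = -sqrt(C1 + c^2)
 g(c) = sqrt(C1 + c^2)


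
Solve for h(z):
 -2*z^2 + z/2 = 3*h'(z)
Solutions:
 h(z) = C1 - 2*z^3/9 + z^2/12


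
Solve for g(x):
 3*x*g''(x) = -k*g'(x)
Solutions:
 g(x) = C1 + x^(1 - re(k)/3)*(C2*sin(log(x)*Abs(im(k))/3) + C3*cos(log(x)*im(k)/3))


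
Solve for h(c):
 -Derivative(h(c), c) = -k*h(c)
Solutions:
 h(c) = C1*exp(c*k)


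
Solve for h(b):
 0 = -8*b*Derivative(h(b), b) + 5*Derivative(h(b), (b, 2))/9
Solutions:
 h(b) = C1 + C2*erfi(6*sqrt(5)*b/5)


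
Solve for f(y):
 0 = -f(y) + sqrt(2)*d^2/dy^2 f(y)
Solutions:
 f(y) = C1*exp(-2^(3/4)*y/2) + C2*exp(2^(3/4)*y/2)


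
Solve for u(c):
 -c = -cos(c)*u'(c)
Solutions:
 u(c) = C1 + Integral(c/cos(c), c)


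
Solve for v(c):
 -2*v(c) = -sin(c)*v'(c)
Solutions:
 v(c) = C1*(cos(c) - 1)/(cos(c) + 1)


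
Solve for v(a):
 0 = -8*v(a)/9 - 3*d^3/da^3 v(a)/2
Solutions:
 v(a) = C3*exp(-2*2^(1/3)*a/3) + (C1*sin(2^(1/3)*sqrt(3)*a/3) + C2*cos(2^(1/3)*sqrt(3)*a/3))*exp(2^(1/3)*a/3)


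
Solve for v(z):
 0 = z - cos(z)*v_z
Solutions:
 v(z) = C1 + Integral(z/cos(z), z)


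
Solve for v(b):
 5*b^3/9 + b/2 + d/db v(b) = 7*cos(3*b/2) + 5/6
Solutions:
 v(b) = C1 - 5*b^4/36 - b^2/4 + 5*b/6 + 14*sin(3*b/2)/3


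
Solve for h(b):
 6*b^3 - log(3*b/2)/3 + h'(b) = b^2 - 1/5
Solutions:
 h(b) = C1 - 3*b^4/2 + b^3/3 + b*log(b)/3 - 8*b/15 - b*log(2)/3 + b*log(3)/3


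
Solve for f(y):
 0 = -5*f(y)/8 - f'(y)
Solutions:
 f(y) = C1*exp(-5*y/8)


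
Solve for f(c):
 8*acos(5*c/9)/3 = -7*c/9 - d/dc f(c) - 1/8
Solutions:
 f(c) = C1 - 7*c^2/18 - 8*c*acos(5*c/9)/3 - c/8 + 8*sqrt(81 - 25*c^2)/15


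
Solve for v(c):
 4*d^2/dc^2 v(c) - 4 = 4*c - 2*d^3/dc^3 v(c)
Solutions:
 v(c) = C1 + C2*c + C3*exp(-2*c) + c^3/6 + c^2/4


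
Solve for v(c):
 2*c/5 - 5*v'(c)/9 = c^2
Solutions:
 v(c) = C1 - 3*c^3/5 + 9*c^2/25


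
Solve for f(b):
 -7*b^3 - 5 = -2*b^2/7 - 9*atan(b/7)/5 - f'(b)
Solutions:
 f(b) = C1 + 7*b^4/4 - 2*b^3/21 - 9*b*atan(b/7)/5 + 5*b + 63*log(b^2 + 49)/10


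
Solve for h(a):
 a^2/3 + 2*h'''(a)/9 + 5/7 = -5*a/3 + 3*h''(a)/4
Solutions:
 h(a) = C1 + C2*a + C3*exp(27*a/8) + a^4/27 + 302*a^3/729 + 38782*a^2/45927


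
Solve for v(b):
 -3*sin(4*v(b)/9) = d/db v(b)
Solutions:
 3*b + 9*log(cos(4*v(b)/9) - 1)/8 - 9*log(cos(4*v(b)/9) + 1)/8 = C1


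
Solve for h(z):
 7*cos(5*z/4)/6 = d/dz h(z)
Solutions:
 h(z) = C1 + 14*sin(5*z/4)/15


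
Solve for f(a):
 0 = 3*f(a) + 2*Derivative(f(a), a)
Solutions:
 f(a) = C1*exp(-3*a/2)


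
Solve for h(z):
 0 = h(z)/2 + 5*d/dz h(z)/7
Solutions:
 h(z) = C1*exp(-7*z/10)


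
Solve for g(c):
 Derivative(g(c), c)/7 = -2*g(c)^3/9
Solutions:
 g(c) = -3*sqrt(2)*sqrt(-1/(C1 - 14*c))/2
 g(c) = 3*sqrt(2)*sqrt(-1/(C1 - 14*c))/2


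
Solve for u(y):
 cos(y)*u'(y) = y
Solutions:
 u(y) = C1 + Integral(y/cos(y), y)


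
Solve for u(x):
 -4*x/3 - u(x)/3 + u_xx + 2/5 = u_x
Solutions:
 u(x) = C1*exp(x*(3 - sqrt(21))/6) + C2*exp(x*(3 + sqrt(21))/6) - 4*x + 66/5


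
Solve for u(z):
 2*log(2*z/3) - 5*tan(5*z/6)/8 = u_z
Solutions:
 u(z) = C1 + 2*z*log(z) - 2*z*log(3) - 2*z + 2*z*log(2) + 3*log(cos(5*z/6))/4


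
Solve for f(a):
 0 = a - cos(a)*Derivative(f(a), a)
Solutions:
 f(a) = C1 + Integral(a/cos(a), a)


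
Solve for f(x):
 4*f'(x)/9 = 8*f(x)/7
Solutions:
 f(x) = C1*exp(18*x/7)


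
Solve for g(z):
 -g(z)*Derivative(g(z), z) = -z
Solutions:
 g(z) = -sqrt(C1 + z^2)
 g(z) = sqrt(C1 + z^2)


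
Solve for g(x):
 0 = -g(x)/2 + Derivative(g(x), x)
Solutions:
 g(x) = C1*exp(x/2)


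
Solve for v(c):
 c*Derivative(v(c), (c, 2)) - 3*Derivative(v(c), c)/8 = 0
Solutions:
 v(c) = C1 + C2*c^(11/8)


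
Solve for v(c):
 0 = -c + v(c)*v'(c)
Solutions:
 v(c) = -sqrt(C1 + c^2)
 v(c) = sqrt(C1 + c^2)


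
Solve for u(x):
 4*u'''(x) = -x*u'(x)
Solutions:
 u(x) = C1 + Integral(C2*airyai(-2^(1/3)*x/2) + C3*airybi(-2^(1/3)*x/2), x)


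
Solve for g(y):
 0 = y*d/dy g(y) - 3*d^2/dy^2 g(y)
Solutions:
 g(y) = C1 + C2*erfi(sqrt(6)*y/6)


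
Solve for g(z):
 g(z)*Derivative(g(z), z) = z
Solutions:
 g(z) = -sqrt(C1 + z^2)
 g(z) = sqrt(C1 + z^2)


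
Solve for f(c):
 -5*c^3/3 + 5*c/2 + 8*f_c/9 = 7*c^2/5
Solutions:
 f(c) = C1 + 15*c^4/32 + 21*c^3/40 - 45*c^2/32


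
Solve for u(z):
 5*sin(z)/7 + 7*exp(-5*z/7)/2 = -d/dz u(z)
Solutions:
 u(z) = C1 + 5*cos(z)/7 + 49*exp(-5*z/7)/10


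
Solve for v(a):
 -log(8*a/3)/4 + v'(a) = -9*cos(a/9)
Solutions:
 v(a) = C1 + a*log(a)/4 - a*log(3) - a/4 + 3*a*log(6)/4 - 81*sin(a/9)


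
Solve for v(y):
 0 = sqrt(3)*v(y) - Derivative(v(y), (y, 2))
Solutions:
 v(y) = C1*exp(-3^(1/4)*y) + C2*exp(3^(1/4)*y)


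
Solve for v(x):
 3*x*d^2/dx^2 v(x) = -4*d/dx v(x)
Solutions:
 v(x) = C1 + C2/x^(1/3)


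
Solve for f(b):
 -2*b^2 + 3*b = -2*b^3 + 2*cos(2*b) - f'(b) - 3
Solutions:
 f(b) = C1 - b^4/2 + 2*b^3/3 - 3*b^2/2 - 3*b + sin(2*b)


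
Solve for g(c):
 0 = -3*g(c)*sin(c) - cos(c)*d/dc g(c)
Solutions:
 g(c) = C1*cos(c)^3


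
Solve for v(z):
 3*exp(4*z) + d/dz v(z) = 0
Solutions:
 v(z) = C1 - 3*exp(4*z)/4


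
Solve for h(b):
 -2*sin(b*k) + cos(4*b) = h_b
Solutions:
 h(b) = C1 + sin(4*b)/4 + 2*cos(b*k)/k


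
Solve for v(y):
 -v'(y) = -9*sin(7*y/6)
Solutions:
 v(y) = C1 - 54*cos(7*y/6)/7


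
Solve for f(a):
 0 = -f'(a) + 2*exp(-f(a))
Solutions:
 f(a) = log(C1 + 2*a)


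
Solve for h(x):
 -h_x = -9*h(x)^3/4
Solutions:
 h(x) = -sqrt(2)*sqrt(-1/(C1 + 9*x))
 h(x) = sqrt(2)*sqrt(-1/(C1 + 9*x))


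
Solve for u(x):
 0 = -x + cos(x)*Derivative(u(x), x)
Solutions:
 u(x) = C1 + Integral(x/cos(x), x)


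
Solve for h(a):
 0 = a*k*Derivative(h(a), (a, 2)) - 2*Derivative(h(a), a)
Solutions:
 h(a) = C1 + a^(((re(k) + 2)*re(k) + im(k)^2)/(re(k)^2 + im(k)^2))*(C2*sin(2*log(a)*Abs(im(k))/(re(k)^2 + im(k)^2)) + C3*cos(2*log(a)*im(k)/(re(k)^2 + im(k)^2)))


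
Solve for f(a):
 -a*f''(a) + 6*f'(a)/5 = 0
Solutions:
 f(a) = C1 + C2*a^(11/5)


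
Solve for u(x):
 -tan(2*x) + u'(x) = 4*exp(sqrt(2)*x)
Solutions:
 u(x) = C1 + 2*sqrt(2)*exp(sqrt(2)*x) - log(cos(2*x))/2


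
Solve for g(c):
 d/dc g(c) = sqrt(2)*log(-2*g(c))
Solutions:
 -sqrt(2)*Integral(1/(log(-_y) + log(2)), (_y, g(c)))/2 = C1 - c


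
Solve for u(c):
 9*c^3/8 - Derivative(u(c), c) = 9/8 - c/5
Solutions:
 u(c) = C1 + 9*c^4/32 + c^2/10 - 9*c/8


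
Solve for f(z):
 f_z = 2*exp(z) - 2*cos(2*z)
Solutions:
 f(z) = C1 + 2*exp(z) - sin(2*z)


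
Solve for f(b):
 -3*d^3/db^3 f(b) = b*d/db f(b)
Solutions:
 f(b) = C1 + Integral(C2*airyai(-3^(2/3)*b/3) + C3*airybi(-3^(2/3)*b/3), b)


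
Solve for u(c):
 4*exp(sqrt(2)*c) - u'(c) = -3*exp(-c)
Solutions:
 u(c) = C1 + 2*sqrt(2)*exp(sqrt(2)*c) - 3*exp(-c)


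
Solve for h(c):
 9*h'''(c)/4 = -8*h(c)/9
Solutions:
 h(c) = C3*exp(-2*6^(2/3)*c/9) + (C1*sin(2^(2/3)*3^(1/6)*c/3) + C2*cos(2^(2/3)*3^(1/6)*c/3))*exp(6^(2/3)*c/9)


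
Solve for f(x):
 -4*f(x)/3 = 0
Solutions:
 f(x) = 0


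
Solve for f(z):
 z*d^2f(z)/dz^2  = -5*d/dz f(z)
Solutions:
 f(z) = C1 + C2/z^4


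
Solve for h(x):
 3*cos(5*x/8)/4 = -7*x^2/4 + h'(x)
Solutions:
 h(x) = C1 + 7*x^3/12 + 6*sin(5*x/8)/5


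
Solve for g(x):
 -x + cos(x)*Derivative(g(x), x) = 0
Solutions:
 g(x) = C1 + Integral(x/cos(x), x)


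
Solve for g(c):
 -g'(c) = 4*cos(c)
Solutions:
 g(c) = C1 - 4*sin(c)


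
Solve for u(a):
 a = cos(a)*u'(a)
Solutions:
 u(a) = C1 + Integral(a/cos(a), a)


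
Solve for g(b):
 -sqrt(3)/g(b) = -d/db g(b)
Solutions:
 g(b) = -sqrt(C1 + 2*sqrt(3)*b)
 g(b) = sqrt(C1 + 2*sqrt(3)*b)


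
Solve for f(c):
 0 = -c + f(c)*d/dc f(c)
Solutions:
 f(c) = -sqrt(C1 + c^2)
 f(c) = sqrt(C1 + c^2)


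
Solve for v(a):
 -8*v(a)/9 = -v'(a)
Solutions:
 v(a) = C1*exp(8*a/9)


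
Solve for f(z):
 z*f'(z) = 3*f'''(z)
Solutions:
 f(z) = C1 + Integral(C2*airyai(3^(2/3)*z/3) + C3*airybi(3^(2/3)*z/3), z)


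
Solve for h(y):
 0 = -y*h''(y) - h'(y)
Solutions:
 h(y) = C1 + C2*log(y)


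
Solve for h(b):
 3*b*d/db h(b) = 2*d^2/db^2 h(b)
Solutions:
 h(b) = C1 + C2*erfi(sqrt(3)*b/2)


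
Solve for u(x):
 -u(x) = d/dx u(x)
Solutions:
 u(x) = C1*exp(-x)


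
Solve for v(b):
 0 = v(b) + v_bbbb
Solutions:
 v(b) = (C1*sin(sqrt(2)*b/2) + C2*cos(sqrt(2)*b/2))*exp(-sqrt(2)*b/2) + (C3*sin(sqrt(2)*b/2) + C4*cos(sqrt(2)*b/2))*exp(sqrt(2)*b/2)


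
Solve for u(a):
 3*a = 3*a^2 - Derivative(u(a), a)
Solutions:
 u(a) = C1 + a^3 - 3*a^2/2


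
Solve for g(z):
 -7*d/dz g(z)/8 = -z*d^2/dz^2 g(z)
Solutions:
 g(z) = C1 + C2*z^(15/8)


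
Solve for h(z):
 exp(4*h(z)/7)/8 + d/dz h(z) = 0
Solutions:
 h(z) = 7*log(-(1/(C1 + z))^(1/4)) + 7*log(14)/4
 h(z) = 7*log(1/(C1 + z))/4 + 7*log(14)/4
 h(z) = 7*log(-I*(1/(C1 + z))^(1/4)) + 7*log(14)/4
 h(z) = 7*log(I*(1/(C1 + z))^(1/4)) + 7*log(14)/4


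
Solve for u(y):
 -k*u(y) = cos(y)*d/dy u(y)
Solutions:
 u(y) = C1*exp(k*(log(sin(y) - 1) - log(sin(y) + 1))/2)


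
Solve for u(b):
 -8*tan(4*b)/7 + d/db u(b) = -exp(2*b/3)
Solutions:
 u(b) = C1 - 3*exp(2*b/3)/2 - 2*log(cos(4*b))/7


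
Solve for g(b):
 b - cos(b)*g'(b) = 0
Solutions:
 g(b) = C1 + Integral(b/cos(b), b)


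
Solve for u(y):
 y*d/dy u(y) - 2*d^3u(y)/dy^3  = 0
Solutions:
 u(y) = C1 + Integral(C2*airyai(2^(2/3)*y/2) + C3*airybi(2^(2/3)*y/2), y)


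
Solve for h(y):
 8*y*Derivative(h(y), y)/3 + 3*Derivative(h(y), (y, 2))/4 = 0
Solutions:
 h(y) = C1 + C2*erf(4*y/3)


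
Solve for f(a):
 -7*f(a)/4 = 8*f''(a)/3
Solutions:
 f(a) = C1*sin(sqrt(42)*a/8) + C2*cos(sqrt(42)*a/8)


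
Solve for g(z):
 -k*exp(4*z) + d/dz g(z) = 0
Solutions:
 g(z) = C1 + k*exp(4*z)/4


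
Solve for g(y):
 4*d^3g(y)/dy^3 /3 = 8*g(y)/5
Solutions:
 g(y) = C3*exp(5^(2/3)*6^(1/3)*y/5) + (C1*sin(2^(1/3)*3^(5/6)*5^(2/3)*y/10) + C2*cos(2^(1/3)*3^(5/6)*5^(2/3)*y/10))*exp(-5^(2/3)*6^(1/3)*y/10)


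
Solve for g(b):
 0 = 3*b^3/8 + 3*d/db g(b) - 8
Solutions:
 g(b) = C1 - b^4/32 + 8*b/3


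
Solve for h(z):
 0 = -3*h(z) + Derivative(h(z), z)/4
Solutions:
 h(z) = C1*exp(12*z)


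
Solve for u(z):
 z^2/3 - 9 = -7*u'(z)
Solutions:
 u(z) = C1 - z^3/63 + 9*z/7


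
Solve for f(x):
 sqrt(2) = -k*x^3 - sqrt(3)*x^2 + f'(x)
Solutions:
 f(x) = C1 + k*x^4/4 + sqrt(3)*x^3/3 + sqrt(2)*x


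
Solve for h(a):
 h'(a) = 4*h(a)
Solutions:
 h(a) = C1*exp(4*a)


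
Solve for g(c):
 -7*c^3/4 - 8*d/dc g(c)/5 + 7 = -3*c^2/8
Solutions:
 g(c) = C1 - 35*c^4/128 + 5*c^3/64 + 35*c/8


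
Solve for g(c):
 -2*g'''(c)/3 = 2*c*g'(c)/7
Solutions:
 g(c) = C1 + Integral(C2*airyai(-3^(1/3)*7^(2/3)*c/7) + C3*airybi(-3^(1/3)*7^(2/3)*c/7), c)


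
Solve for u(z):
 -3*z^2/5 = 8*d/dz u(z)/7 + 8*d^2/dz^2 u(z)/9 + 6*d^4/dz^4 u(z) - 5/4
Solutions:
 u(z) = C1 + C2*exp(-14^(1/3)*z*(-7^(1/3)*(243 + sqrt(59833))^(1/3) + 14*2^(1/3)/(243 + sqrt(59833))^(1/3))/126)*sin(14^(1/3)*sqrt(3)*z*(14*2^(1/3)/(243 + sqrt(59833))^(1/3) + 7^(1/3)*(243 + sqrt(59833))^(1/3))/126) + C3*exp(-14^(1/3)*z*(-7^(1/3)*(243 + sqrt(59833))^(1/3) + 14*2^(1/3)/(243 + sqrt(59833))^(1/3))/126)*cos(14^(1/3)*sqrt(3)*z*(14*2^(1/3)/(243 + sqrt(59833))^(1/3) + 7^(1/3)*(243 + sqrt(59833))^(1/3))/126) + C4*exp(14^(1/3)*z*(-7^(1/3)*(243 + sqrt(59833))^(1/3) + 14*2^(1/3)/(243 + sqrt(59833))^(1/3))/63) - 7*z^3/40 + 49*z^2/120 + 1981*z/4320


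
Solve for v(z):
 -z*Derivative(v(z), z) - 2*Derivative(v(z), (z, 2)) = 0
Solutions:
 v(z) = C1 + C2*erf(z/2)


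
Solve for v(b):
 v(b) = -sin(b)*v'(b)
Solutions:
 v(b) = C1*sqrt(cos(b) + 1)/sqrt(cos(b) - 1)


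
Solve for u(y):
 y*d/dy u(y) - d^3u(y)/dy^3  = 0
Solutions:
 u(y) = C1 + Integral(C2*airyai(y) + C3*airybi(y), y)


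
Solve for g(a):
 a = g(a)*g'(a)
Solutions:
 g(a) = -sqrt(C1 + a^2)
 g(a) = sqrt(C1 + a^2)


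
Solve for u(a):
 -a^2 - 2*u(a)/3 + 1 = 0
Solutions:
 u(a) = 3/2 - 3*a^2/2


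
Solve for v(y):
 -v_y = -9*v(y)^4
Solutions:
 v(y) = (-1/(C1 + 27*y))^(1/3)
 v(y) = (-1/(C1 + 9*y))^(1/3)*(-3^(2/3) - 3*3^(1/6)*I)/6
 v(y) = (-1/(C1 + 9*y))^(1/3)*(-3^(2/3) + 3*3^(1/6)*I)/6


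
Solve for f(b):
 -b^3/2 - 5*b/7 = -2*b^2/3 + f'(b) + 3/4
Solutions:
 f(b) = C1 - b^4/8 + 2*b^3/9 - 5*b^2/14 - 3*b/4


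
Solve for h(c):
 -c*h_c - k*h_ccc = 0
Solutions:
 h(c) = C1 + Integral(C2*airyai(c*(-1/k)^(1/3)) + C3*airybi(c*(-1/k)^(1/3)), c)


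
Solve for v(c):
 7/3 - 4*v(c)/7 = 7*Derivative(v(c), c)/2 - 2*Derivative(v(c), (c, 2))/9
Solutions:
 v(c) = C1*exp(3*c*(147 - sqrt(22505))/56) + C2*exp(3*c*(147 + sqrt(22505))/56) + 49/12


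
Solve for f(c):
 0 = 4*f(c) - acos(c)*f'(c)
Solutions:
 f(c) = C1*exp(4*Integral(1/acos(c), c))


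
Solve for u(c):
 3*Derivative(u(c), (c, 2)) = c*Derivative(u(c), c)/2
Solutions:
 u(c) = C1 + C2*erfi(sqrt(3)*c/6)


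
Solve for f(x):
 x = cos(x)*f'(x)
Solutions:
 f(x) = C1 + Integral(x/cos(x), x)


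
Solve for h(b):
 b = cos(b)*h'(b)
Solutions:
 h(b) = C1 + Integral(b/cos(b), b)


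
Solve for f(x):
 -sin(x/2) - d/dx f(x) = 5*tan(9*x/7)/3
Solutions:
 f(x) = C1 + 35*log(cos(9*x/7))/27 + 2*cos(x/2)


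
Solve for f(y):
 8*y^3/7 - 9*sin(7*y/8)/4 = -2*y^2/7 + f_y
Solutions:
 f(y) = C1 + 2*y^4/7 + 2*y^3/21 + 18*cos(7*y/8)/7


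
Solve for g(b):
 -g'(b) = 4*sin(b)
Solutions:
 g(b) = C1 + 4*cos(b)


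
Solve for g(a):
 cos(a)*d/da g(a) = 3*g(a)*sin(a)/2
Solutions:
 g(a) = C1/cos(a)^(3/2)


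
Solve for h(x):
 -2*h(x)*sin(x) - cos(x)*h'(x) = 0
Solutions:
 h(x) = C1*cos(x)^2


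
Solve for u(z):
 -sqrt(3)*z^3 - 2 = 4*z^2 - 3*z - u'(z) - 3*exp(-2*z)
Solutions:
 u(z) = C1 + sqrt(3)*z^4/4 + 4*z^3/3 - 3*z^2/2 + 2*z + 3*exp(-2*z)/2


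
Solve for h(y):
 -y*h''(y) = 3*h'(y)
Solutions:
 h(y) = C1 + C2/y^2


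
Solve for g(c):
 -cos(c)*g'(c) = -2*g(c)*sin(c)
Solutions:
 g(c) = C1/cos(c)^2


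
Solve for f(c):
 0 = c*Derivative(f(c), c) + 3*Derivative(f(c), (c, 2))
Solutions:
 f(c) = C1 + C2*erf(sqrt(6)*c/6)


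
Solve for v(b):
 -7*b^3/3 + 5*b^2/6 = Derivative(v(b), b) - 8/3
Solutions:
 v(b) = C1 - 7*b^4/12 + 5*b^3/18 + 8*b/3


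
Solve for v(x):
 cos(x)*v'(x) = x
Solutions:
 v(x) = C1 + Integral(x/cos(x), x)


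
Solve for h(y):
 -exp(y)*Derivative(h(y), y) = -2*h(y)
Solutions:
 h(y) = C1*exp(-2*exp(-y))


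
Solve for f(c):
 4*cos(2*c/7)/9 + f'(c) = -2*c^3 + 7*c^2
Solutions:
 f(c) = C1 - c^4/2 + 7*c^3/3 - 14*sin(2*c/7)/9


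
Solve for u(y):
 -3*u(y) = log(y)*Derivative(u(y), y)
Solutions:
 u(y) = C1*exp(-3*li(y))


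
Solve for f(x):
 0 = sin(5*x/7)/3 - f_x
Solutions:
 f(x) = C1 - 7*cos(5*x/7)/15


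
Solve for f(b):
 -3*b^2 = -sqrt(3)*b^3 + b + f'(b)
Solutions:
 f(b) = C1 + sqrt(3)*b^4/4 - b^3 - b^2/2


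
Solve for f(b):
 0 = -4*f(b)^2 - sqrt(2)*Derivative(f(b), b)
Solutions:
 f(b) = 1/(C1 + 2*sqrt(2)*b)


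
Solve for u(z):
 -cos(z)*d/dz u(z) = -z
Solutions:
 u(z) = C1 + Integral(z/cos(z), z)


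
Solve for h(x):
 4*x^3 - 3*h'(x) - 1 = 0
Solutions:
 h(x) = C1 + x^4/3 - x/3


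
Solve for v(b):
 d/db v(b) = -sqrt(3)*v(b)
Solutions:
 v(b) = C1*exp(-sqrt(3)*b)


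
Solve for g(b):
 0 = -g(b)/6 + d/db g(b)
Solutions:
 g(b) = C1*exp(b/6)


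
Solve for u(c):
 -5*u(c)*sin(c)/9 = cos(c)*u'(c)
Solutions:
 u(c) = C1*cos(c)^(5/9)


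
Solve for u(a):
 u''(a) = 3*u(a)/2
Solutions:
 u(a) = C1*exp(-sqrt(6)*a/2) + C2*exp(sqrt(6)*a/2)


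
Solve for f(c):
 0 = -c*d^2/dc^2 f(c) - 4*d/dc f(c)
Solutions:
 f(c) = C1 + C2/c^3


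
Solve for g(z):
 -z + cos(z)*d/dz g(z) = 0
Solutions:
 g(z) = C1 + Integral(z/cos(z), z)


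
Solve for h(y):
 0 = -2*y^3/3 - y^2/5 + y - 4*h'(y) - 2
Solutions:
 h(y) = C1 - y^4/24 - y^3/60 + y^2/8 - y/2


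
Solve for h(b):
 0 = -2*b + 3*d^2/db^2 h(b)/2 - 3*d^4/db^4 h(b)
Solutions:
 h(b) = C1 + C2*b + C3*exp(-sqrt(2)*b/2) + C4*exp(sqrt(2)*b/2) + 2*b^3/9


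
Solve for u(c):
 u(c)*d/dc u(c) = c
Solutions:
 u(c) = -sqrt(C1 + c^2)
 u(c) = sqrt(C1 + c^2)


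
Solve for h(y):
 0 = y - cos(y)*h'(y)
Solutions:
 h(y) = C1 + Integral(y/cos(y), y)


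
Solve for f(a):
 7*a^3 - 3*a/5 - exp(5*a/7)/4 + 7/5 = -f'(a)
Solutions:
 f(a) = C1 - 7*a^4/4 + 3*a^2/10 - 7*a/5 + 7*exp(5*a/7)/20


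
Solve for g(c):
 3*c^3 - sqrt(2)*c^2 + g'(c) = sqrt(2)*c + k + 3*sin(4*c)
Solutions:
 g(c) = C1 - 3*c^4/4 + sqrt(2)*c^3/3 + sqrt(2)*c^2/2 + c*k - 3*cos(4*c)/4


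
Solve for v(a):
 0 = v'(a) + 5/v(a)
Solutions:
 v(a) = -sqrt(C1 - 10*a)
 v(a) = sqrt(C1 - 10*a)


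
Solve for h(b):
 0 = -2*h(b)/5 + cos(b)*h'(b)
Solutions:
 h(b) = C1*(sin(b) + 1)^(1/5)/(sin(b) - 1)^(1/5)


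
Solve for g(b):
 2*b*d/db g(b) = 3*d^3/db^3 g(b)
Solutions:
 g(b) = C1 + Integral(C2*airyai(2^(1/3)*3^(2/3)*b/3) + C3*airybi(2^(1/3)*3^(2/3)*b/3), b)


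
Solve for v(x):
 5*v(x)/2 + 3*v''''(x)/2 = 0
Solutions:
 v(x) = (C1*sin(sqrt(2)*3^(3/4)*5^(1/4)*x/6) + C2*cos(sqrt(2)*3^(3/4)*5^(1/4)*x/6))*exp(-sqrt(2)*3^(3/4)*5^(1/4)*x/6) + (C3*sin(sqrt(2)*3^(3/4)*5^(1/4)*x/6) + C4*cos(sqrt(2)*3^(3/4)*5^(1/4)*x/6))*exp(sqrt(2)*3^(3/4)*5^(1/4)*x/6)


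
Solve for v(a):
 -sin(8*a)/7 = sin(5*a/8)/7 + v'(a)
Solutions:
 v(a) = C1 + 8*cos(5*a/8)/35 + cos(8*a)/56


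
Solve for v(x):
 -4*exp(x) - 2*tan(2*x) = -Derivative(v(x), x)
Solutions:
 v(x) = C1 + 4*exp(x) - log(cos(2*x))


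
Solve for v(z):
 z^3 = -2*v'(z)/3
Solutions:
 v(z) = C1 - 3*z^4/8


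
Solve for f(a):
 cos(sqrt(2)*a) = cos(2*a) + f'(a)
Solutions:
 f(a) = C1 - sin(2*a)/2 + sqrt(2)*sin(sqrt(2)*a)/2


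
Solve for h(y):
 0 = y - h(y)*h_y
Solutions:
 h(y) = -sqrt(C1 + y^2)
 h(y) = sqrt(C1 + y^2)


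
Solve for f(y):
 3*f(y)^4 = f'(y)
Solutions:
 f(y) = (-1/(C1 + 9*y))^(1/3)
 f(y) = (-1/(C1 + 3*y))^(1/3)*(-3^(2/3) - 3*3^(1/6)*I)/6
 f(y) = (-1/(C1 + 3*y))^(1/3)*(-3^(2/3) + 3*3^(1/6)*I)/6


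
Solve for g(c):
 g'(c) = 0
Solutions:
 g(c) = C1


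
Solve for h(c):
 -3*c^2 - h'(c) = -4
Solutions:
 h(c) = C1 - c^3 + 4*c


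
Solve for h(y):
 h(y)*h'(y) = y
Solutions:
 h(y) = -sqrt(C1 + y^2)
 h(y) = sqrt(C1 + y^2)


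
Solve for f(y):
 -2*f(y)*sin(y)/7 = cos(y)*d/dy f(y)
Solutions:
 f(y) = C1*cos(y)^(2/7)


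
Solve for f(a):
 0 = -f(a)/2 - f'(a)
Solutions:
 f(a) = C1*exp(-a/2)


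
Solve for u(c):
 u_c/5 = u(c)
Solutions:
 u(c) = C1*exp(5*c)


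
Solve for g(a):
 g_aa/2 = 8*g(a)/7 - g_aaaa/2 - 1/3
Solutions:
 g(a) = C1*exp(-sqrt(14)*a*sqrt(-7 + sqrt(497))/14) + C2*exp(sqrt(14)*a*sqrt(-7 + sqrt(497))/14) + C3*sin(sqrt(14)*a*sqrt(7 + sqrt(497))/14) + C4*cos(sqrt(14)*a*sqrt(7 + sqrt(497))/14) + 7/24


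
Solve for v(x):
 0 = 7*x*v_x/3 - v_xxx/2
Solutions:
 v(x) = C1 + Integral(C2*airyai(14^(1/3)*3^(2/3)*x/3) + C3*airybi(14^(1/3)*3^(2/3)*x/3), x)


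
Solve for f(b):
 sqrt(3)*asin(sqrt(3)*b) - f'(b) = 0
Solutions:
 f(b) = C1 + sqrt(3)*(b*asin(sqrt(3)*b) + sqrt(3)*sqrt(1 - 3*b^2)/3)


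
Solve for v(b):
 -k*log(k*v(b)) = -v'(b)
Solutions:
 li(k*v(b))/k = C1 + b*k


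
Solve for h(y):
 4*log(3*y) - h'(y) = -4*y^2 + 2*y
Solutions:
 h(y) = C1 + 4*y^3/3 - y^2 + 4*y*log(y) - 4*y + y*log(81)


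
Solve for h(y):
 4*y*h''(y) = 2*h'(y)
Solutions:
 h(y) = C1 + C2*y^(3/2)


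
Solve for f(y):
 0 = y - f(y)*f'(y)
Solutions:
 f(y) = -sqrt(C1 + y^2)
 f(y) = sqrt(C1 + y^2)


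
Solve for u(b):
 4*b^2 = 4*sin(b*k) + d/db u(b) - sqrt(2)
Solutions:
 u(b) = C1 + 4*b^3/3 + sqrt(2)*b + 4*cos(b*k)/k


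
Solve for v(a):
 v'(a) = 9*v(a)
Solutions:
 v(a) = C1*exp(9*a)


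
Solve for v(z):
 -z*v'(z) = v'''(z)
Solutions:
 v(z) = C1 + Integral(C2*airyai(-z) + C3*airybi(-z), z)


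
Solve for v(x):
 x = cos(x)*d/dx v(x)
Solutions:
 v(x) = C1 + Integral(x/cos(x), x)


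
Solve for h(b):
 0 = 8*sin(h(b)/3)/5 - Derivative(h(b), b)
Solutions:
 -8*b/5 + 3*log(cos(h(b)/3) - 1)/2 - 3*log(cos(h(b)/3) + 1)/2 = C1


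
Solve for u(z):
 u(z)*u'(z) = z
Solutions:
 u(z) = -sqrt(C1 + z^2)
 u(z) = sqrt(C1 + z^2)


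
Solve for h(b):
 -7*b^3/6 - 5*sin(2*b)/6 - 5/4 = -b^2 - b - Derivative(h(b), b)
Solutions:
 h(b) = C1 + 7*b^4/24 - b^3/3 - b^2/2 + 5*b/4 - 5*cos(2*b)/12


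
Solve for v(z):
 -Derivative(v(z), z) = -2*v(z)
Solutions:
 v(z) = C1*exp(2*z)


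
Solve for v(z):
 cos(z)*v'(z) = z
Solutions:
 v(z) = C1 + Integral(z/cos(z), z)


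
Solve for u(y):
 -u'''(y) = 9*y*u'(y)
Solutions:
 u(y) = C1 + Integral(C2*airyai(-3^(2/3)*y) + C3*airybi(-3^(2/3)*y), y)


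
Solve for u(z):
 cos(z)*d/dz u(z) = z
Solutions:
 u(z) = C1 + Integral(z/cos(z), z)


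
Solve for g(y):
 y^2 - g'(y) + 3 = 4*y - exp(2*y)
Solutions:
 g(y) = C1 + y^3/3 - 2*y^2 + 3*y + exp(2*y)/2


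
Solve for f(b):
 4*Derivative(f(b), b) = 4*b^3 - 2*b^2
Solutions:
 f(b) = C1 + b^4/4 - b^3/6


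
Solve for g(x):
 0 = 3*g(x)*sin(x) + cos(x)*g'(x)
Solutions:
 g(x) = C1*cos(x)^3


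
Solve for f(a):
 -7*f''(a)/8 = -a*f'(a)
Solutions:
 f(a) = C1 + C2*erfi(2*sqrt(7)*a/7)


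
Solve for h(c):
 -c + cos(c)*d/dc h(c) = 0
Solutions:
 h(c) = C1 + Integral(c/cos(c), c)


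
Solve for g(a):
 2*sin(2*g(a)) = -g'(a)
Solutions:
 g(a) = pi - acos((-C1 - exp(8*a))/(C1 - exp(8*a)))/2
 g(a) = acos((-C1 - exp(8*a))/(C1 - exp(8*a)))/2


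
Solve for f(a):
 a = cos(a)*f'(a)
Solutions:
 f(a) = C1 + Integral(a/cos(a), a)


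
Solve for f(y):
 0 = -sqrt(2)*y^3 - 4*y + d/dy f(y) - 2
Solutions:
 f(y) = C1 + sqrt(2)*y^4/4 + 2*y^2 + 2*y


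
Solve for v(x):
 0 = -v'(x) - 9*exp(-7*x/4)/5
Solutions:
 v(x) = C1 + 36*exp(-7*x/4)/35


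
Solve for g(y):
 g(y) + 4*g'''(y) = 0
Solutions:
 g(y) = C3*exp(-2^(1/3)*y/2) + (C1*sin(2^(1/3)*sqrt(3)*y/4) + C2*cos(2^(1/3)*sqrt(3)*y/4))*exp(2^(1/3)*y/4)


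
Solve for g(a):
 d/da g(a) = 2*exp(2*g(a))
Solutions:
 g(a) = log(-sqrt(-1/(C1 + 2*a))) - log(2)/2
 g(a) = log(-1/(C1 + 2*a))/2 - log(2)/2


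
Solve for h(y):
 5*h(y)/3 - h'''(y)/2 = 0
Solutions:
 h(y) = C3*exp(10^(1/3)*3^(2/3)*y/3) + (C1*sin(10^(1/3)*3^(1/6)*y/2) + C2*cos(10^(1/3)*3^(1/6)*y/2))*exp(-10^(1/3)*3^(2/3)*y/6)


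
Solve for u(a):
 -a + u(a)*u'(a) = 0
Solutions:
 u(a) = -sqrt(C1 + a^2)
 u(a) = sqrt(C1 + a^2)


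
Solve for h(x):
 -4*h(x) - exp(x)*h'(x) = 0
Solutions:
 h(x) = C1*exp(4*exp(-x))


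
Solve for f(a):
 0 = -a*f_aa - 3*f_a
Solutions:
 f(a) = C1 + C2/a^2


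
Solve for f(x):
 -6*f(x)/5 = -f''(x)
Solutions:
 f(x) = C1*exp(-sqrt(30)*x/5) + C2*exp(sqrt(30)*x/5)


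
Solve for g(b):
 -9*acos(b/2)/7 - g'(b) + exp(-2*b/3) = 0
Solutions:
 g(b) = C1 - 9*b*acos(b/2)/7 + 9*sqrt(4 - b^2)/7 - 3*exp(-2*b/3)/2


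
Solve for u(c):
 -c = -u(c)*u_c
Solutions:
 u(c) = -sqrt(C1 + c^2)
 u(c) = sqrt(C1 + c^2)


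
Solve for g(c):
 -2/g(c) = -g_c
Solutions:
 g(c) = -sqrt(C1 + 4*c)
 g(c) = sqrt(C1 + 4*c)


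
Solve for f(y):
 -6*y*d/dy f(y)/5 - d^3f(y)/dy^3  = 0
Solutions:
 f(y) = C1 + Integral(C2*airyai(-5^(2/3)*6^(1/3)*y/5) + C3*airybi(-5^(2/3)*6^(1/3)*y/5), y)


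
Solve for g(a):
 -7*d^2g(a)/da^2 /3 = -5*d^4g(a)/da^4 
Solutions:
 g(a) = C1 + C2*a + C3*exp(-sqrt(105)*a/15) + C4*exp(sqrt(105)*a/15)


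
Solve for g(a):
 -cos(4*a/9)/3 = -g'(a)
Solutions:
 g(a) = C1 + 3*sin(4*a/9)/4


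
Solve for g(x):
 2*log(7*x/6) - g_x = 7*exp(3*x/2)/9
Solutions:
 g(x) = C1 + 2*x*log(x) + 2*x*(-log(6) - 1 + log(7)) - 14*exp(3*x/2)/27


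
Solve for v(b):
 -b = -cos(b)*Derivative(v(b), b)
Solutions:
 v(b) = C1 + Integral(b/cos(b), b)


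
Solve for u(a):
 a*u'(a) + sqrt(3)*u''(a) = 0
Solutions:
 u(a) = C1 + C2*erf(sqrt(2)*3^(3/4)*a/6)


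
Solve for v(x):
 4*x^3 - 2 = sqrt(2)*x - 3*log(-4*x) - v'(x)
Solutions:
 v(x) = C1 - x^4 + sqrt(2)*x^2/2 - 3*x*log(-x) + x*(5 - 6*log(2))


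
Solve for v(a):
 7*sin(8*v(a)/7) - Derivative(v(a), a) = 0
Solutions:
 -7*a + 7*log(cos(8*v(a)/7) - 1)/16 - 7*log(cos(8*v(a)/7) + 1)/16 = C1


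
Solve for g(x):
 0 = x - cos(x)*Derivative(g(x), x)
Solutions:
 g(x) = C1 + Integral(x/cos(x), x)


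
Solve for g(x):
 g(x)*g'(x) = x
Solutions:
 g(x) = -sqrt(C1 + x^2)
 g(x) = sqrt(C1 + x^2)


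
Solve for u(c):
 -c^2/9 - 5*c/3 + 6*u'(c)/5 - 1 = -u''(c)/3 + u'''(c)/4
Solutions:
 u(c) = C1 + C2*exp(2*c*(5 - sqrt(295))/15) + C3*exp(2*c*(5 + sqrt(295))/15) + 5*c^3/162 + 325*c^2/486 + 8755*c/17496


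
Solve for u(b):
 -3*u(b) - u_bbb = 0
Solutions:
 u(b) = C3*exp(-3^(1/3)*b) + (C1*sin(3^(5/6)*b/2) + C2*cos(3^(5/6)*b/2))*exp(3^(1/3)*b/2)


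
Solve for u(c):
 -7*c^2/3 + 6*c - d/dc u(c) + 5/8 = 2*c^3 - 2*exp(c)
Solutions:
 u(c) = C1 - c^4/2 - 7*c^3/9 + 3*c^2 + 5*c/8 + 2*exp(c)


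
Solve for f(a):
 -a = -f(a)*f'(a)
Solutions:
 f(a) = -sqrt(C1 + a^2)
 f(a) = sqrt(C1 + a^2)


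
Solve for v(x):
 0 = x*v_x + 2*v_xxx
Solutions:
 v(x) = C1 + Integral(C2*airyai(-2^(2/3)*x/2) + C3*airybi(-2^(2/3)*x/2), x)


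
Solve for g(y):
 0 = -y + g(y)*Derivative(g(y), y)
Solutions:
 g(y) = -sqrt(C1 + y^2)
 g(y) = sqrt(C1 + y^2)


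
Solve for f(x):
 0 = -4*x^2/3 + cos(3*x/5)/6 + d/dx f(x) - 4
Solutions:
 f(x) = C1 + 4*x^3/9 + 4*x - 5*sin(3*x/5)/18


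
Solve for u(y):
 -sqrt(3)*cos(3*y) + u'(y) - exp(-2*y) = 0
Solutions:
 u(y) = C1 + sqrt(3)*sin(3*y)/3 - exp(-2*y)/2


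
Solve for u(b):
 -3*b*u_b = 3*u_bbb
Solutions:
 u(b) = C1 + Integral(C2*airyai(-b) + C3*airybi(-b), b)


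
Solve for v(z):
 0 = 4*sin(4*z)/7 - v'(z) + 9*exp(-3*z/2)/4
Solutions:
 v(z) = C1 - cos(4*z)/7 - 3*exp(-3*z/2)/2


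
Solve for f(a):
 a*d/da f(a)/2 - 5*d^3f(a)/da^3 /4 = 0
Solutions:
 f(a) = C1 + Integral(C2*airyai(2^(1/3)*5^(2/3)*a/5) + C3*airybi(2^(1/3)*5^(2/3)*a/5), a)


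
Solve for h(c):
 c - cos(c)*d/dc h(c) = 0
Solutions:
 h(c) = C1 + Integral(c/cos(c), c)


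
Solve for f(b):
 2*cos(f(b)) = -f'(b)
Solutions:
 f(b) = pi - asin((C1 + exp(4*b))/(C1 - exp(4*b)))
 f(b) = asin((C1 + exp(4*b))/(C1 - exp(4*b)))


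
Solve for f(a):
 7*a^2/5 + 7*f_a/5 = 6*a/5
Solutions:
 f(a) = C1 - a^3/3 + 3*a^2/7


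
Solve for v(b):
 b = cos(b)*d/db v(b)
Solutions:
 v(b) = C1 + Integral(b/cos(b), b)


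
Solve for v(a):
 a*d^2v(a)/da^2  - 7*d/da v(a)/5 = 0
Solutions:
 v(a) = C1 + C2*a^(12/5)


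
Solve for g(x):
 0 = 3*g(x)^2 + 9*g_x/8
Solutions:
 g(x) = 3/(C1 + 8*x)


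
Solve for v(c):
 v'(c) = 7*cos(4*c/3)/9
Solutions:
 v(c) = C1 + 7*sin(4*c/3)/12


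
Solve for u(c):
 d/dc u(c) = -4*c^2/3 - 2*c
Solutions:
 u(c) = C1 - 4*c^3/9 - c^2


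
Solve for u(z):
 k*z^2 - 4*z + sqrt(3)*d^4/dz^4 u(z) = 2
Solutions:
 u(z) = C1 + C2*z + C3*z^2 + C4*z^3 - sqrt(3)*k*z^6/1080 + sqrt(3)*z^5/90 + sqrt(3)*z^4/36


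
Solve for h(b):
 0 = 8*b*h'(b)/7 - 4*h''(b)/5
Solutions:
 h(b) = C1 + C2*erfi(sqrt(35)*b/7)


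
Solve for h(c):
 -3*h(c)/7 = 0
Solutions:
 h(c) = 0


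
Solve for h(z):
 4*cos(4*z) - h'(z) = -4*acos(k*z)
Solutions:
 h(z) = C1 + 4*Piecewise((z*acos(k*z) - sqrt(-k^2*z^2 + 1)/k, Ne(k, 0)), (pi*z/2, True)) + sin(4*z)


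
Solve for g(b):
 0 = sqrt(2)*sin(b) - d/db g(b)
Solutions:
 g(b) = C1 - sqrt(2)*cos(b)


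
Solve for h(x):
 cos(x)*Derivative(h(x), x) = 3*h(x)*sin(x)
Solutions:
 h(x) = C1/cos(x)^3


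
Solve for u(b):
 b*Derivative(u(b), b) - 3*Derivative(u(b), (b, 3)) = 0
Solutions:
 u(b) = C1 + Integral(C2*airyai(3^(2/3)*b/3) + C3*airybi(3^(2/3)*b/3), b)


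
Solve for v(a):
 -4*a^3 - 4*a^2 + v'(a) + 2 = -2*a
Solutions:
 v(a) = C1 + a^4 + 4*a^3/3 - a^2 - 2*a


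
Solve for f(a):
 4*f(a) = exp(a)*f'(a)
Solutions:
 f(a) = C1*exp(-4*exp(-a))


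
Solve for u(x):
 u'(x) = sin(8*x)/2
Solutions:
 u(x) = C1 - cos(8*x)/16


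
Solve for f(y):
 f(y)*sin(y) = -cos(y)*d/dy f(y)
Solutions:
 f(y) = C1*cos(y)


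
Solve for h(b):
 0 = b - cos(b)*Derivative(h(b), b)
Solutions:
 h(b) = C1 + Integral(b/cos(b), b)


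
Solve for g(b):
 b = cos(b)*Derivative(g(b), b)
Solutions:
 g(b) = C1 + Integral(b/cos(b), b)


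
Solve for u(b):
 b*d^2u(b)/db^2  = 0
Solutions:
 u(b) = C1 + C2*b


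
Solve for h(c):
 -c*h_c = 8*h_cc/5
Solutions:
 h(c) = C1 + C2*erf(sqrt(5)*c/4)


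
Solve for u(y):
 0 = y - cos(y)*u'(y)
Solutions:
 u(y) = C1 + Integral(y/cos(y), y)


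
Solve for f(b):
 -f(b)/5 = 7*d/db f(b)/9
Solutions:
 f(b) = C1*exp(-9*b/35)


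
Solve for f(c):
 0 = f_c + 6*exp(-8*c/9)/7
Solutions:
 f(c) = C1 + 27*exp(-8*c/9)/28


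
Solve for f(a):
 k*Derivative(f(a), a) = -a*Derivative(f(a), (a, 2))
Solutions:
 f(a) = C1 + a^(1 - re(k))*(C2*sin(log(a)*Abs(im(k))) + C3*cos(log(a)*im(k)))


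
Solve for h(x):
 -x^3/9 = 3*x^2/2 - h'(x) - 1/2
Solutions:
 h(x) = C1 + x^4/36 + x^3/2 - x/2


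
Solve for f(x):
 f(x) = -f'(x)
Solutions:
 f(x) = C1*exp(-x)


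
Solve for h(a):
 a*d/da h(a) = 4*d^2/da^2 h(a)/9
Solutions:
 h(a) = C1 + C2*erfi(3*sqrt(2)*a/4)


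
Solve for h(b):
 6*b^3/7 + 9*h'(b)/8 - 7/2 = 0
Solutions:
 h(b) = C1 - 4*b^4/21 + 28*b/9


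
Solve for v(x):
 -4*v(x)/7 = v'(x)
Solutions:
 v(x) = C1*exp(-4*x/7)


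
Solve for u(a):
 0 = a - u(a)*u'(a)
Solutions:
 u(a) = -sqrt(C1 + a^2)
 u(a) = sqrt(C1 + a^2)


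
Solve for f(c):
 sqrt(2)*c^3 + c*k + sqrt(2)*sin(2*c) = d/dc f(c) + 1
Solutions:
 f(c) = C1 + sqrt(2)*c^4/4 + c^2*k/2 - c - sqrt(2)*cos(2*c)/2


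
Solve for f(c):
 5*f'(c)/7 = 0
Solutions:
 f(c) = C1


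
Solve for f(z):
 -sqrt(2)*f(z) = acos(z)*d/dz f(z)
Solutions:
 f(z) = C1*exp(-sqrt(2)*Integral(1/acos(z), z))


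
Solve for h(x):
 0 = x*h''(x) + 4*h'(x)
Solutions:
 h(x) = C1 + C2/x^3


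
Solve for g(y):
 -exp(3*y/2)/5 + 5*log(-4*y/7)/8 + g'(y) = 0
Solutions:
 g(y) = C1 - 5*y*log(-y)/8 + 5*y*(-2*log(2) + 1 + log(7))/8 + 2*exp(3*y/2)/15


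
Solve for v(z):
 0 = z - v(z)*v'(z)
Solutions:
 v(z) = -sqrt(C1 + z^2)
 v(z) = sqrt(C1 + z^2)


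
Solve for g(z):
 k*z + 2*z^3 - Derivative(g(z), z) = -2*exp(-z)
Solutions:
 g(z) = C1 + k*z^2/2 + z^4/2 - 2*exp(-z)


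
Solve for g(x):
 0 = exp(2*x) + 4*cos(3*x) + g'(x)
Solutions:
 g(x) = C1 - exp(2*x)/2 - 4*sin(3*x)/3


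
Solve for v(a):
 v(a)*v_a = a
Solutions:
 v(a) = -sqrt(C1 + a^2)
 v(a) = sqrt(C1 + a^2)


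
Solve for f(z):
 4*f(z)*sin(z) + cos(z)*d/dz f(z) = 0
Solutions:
 f(z) = C1*cos(z)^4


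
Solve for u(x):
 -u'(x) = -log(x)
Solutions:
 u(x) = C1 + x*log(x) - x


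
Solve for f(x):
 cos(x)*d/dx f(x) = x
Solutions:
 f(x) = C1 + Integral(x/cos(x), x)


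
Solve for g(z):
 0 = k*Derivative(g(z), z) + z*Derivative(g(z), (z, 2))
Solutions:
 g(z) = C1 + z^(1 - re(k))*(C2*sin(log(z)*Abs(im(k))) + C3*cos(log(z)*im(k)))


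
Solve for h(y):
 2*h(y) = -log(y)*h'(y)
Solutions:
 h(y) = C1*exp(-2*li(y))


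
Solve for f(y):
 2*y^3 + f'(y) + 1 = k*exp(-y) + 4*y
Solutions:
 f(y) = C1 - k*exp(-y) - y^4/2 + 2*y^2 - y


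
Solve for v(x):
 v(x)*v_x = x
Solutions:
 v(x) = -sqrt(C1 + x^2)
 v(x) = sqrt(C1 + x^2)
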